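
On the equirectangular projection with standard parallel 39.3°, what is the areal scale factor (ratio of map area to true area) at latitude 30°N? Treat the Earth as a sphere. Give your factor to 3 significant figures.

With standard parallel φ₀ = 39.3°, the equirectangular projection gives x = Rλ cos φ₀, y = Rφ, so h = 1 and k = cos 39.3° / cos φ.
Areal scale = h·k = 1 × cos φ₀ / cos φ; at 30°, h = 1.000, k = 0.8936, so h·k = 0.8936.

0.894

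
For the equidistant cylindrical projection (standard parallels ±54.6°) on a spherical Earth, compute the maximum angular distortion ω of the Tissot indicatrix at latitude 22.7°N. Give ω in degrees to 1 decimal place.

26.4°

The equidistant cylindrical projection with φ₀ = 54.6° has h = 1 (meridians true) and k = cos φ₀ / cos φ along parallels.
At 22.7°: h = 1.000, k = 0.6279; principal scales a = 1.000, b = 0.6279.
sin(ω/2) = (a − b)/(a + b) = 0.3721/1.628 = 0.2286, so ω = 2 arcsin(0.2286) ≈ 26.4°.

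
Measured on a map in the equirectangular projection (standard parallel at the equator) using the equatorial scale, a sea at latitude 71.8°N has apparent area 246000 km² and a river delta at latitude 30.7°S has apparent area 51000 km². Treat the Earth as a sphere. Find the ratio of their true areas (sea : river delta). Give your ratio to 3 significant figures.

1.75

Plate carrée has h = 1 and k = sec φ, giving areal scale sec φ; true area = (apparent area) · cos φ.
True area of sea: 246000 × cos(71.8°) = 246000 × 0.3123 = 76830 km².
True area of river delta: 51000 × cos(30.7°) = 51000 × 0.8599 = 43850 km².
Ratio = 76830 / 43850 ≈ 1.75.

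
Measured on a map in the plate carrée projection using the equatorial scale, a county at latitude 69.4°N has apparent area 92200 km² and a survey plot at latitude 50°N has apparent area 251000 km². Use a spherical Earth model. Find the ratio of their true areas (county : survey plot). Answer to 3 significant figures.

0.201

On the plate carrée, areal scale = h·k = 1 × sec φ, so true area = apparent × cos φ.
True area of county: 92200 × cos(69.4°) = 92200 × 0.3518 = 32440 km².
True area of survey plot: 251000 × cos(50°) = 251000 × 0.6428 = 161300 km².
Ratio = 32440 / 161300 ≈ 0.201.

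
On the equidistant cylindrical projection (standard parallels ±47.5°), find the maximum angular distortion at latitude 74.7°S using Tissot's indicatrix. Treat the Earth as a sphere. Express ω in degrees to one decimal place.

52.0°

In the equirectangular projection with standard parallel φ₀ = 47.5° (x = Rλ cos φ₀, y = Rφ), meridians are true-scale (h = 1) and the parallel scale is k = cos φ₀ / cos φ.
At 74.7°: h = 1.000, k = 2.560; principal scales a = 2.560, b = 1.000.
sin(ω/2) = (a − b)/(a + b) = 1.560/3.560 = 0.4382, so ω = 2 arcsin(0.4382) ≈ 52.0°.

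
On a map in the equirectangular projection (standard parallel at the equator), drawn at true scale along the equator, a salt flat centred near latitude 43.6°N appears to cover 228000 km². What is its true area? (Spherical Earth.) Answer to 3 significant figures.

Plate carrée maps x = Rλ, y = Rφ. The meridian scale is h = 1 and the parallel scale is k = 1/cos φ = sec φ.
Areal scale = h·k = 1 × sec φ; at 43.6°, h = 1.000, k = 1.381, so h·k = 1.381.
True area = apparent / (areal scale) = 228000 / 1.381 ≈ 165000 km².

165000 km²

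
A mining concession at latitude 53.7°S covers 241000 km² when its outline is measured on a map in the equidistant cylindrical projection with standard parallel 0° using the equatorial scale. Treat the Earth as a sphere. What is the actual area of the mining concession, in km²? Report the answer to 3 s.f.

143000 km²

Plate carrée maps x = Rλ, y = Rφ. The meridian scale is h = 1 and the parallel scale is k = 1/cos φ = sec φ.
Areal scale = h·k = 1 × sec φ; at 53.7°, h = 1.000, k = 1.689, so h·k = 1.689.
True area = apparent / (areal scale) = 241000 / 1.689 ≈ 143000 km².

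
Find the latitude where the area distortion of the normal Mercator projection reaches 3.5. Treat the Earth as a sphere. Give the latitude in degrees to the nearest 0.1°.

57.7°

Mercator areal scale is sec²φ.
sec²φ = 3.5  ⇒  cos²φ = 0.2857  ⇒  cos φ = 0.5345.
φ = arccos(0.5345) ≈ 57.7°.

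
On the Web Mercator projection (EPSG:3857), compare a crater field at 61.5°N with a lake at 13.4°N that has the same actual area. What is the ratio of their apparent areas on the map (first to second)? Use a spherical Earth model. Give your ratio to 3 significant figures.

Mercator is conformal with k = sec φ, so areal scale = k² = sec²φ.
At 61.5°: sec²(61.5°) = 1/0.4772² = 4.392.
At 13.4°: sec²(13.4°) = 1/0.9728² = 1.057.
Ratio = 4.392/1.057 = cos²(13.4°)/cos²(61.5°) ≈ 4.16.

4.16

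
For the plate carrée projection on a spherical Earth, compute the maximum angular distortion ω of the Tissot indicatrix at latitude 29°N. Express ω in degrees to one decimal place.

7.7°

Plate carrée maps x = Rλ, y = Rφ. The meridian scale is h = 1 and the parallel scale is k = 1/cos φ = sec φ.
At 29°: h = 1.000, k = 1.143; principal scales a = 1.143, b = 1.000.
sin(ω/2) = (a − b)/(a + b) = 0.1434/2.143 = 0.06688, so ω = 2 arcsin(0.06688) ≈ 7.7°.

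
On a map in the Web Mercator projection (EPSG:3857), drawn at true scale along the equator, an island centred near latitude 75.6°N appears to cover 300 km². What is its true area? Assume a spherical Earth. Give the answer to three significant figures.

Mercator is conformal, so the point scale is isotropic: h = k = sec φ = 1/cos φ.
Areal scale = k² = sec²φ = 1/cos²(75.6°) = 1/0.2487² = 16.17.
True area = apparent / (areal scale) = 300 / 16.17 ≈ 18.6 km².

18.6 km²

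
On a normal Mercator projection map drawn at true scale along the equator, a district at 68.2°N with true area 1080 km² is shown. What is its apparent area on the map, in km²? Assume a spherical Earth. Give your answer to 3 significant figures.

7830 km²

Mercator is conformal, so the point scale is isotropic: h = k = sec φ = 1/cos φ.
Areal scale = k² = sec²φ = 1/cos²(68.2°) = 1/0.3714² = 7.251.
Apparent area = 1080 × 7.251 ≈ 7830 km².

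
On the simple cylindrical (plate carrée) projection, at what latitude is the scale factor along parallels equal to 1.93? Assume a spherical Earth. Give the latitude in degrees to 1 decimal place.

Plate carrée: h = 1, k = sec φ along parallels.
sec φ = 1.93  ⇒  cos φ = 0.5181  ⇒  φ ≈ 58.8°.

58.8°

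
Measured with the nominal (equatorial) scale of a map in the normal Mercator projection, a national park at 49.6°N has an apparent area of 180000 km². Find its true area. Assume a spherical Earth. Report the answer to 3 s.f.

The Mercator projection is conformal; its linear scale factor is the same in every direction and equals sec φ = 1/cos φ.
Areal scale = k² = sec²φ = 1/cos²(49.6°) = 1/0.6481² = 2.381.
True area = apparent / (areal scale) = 180000 / 2.381 ≈ 75600 km².

75600 km²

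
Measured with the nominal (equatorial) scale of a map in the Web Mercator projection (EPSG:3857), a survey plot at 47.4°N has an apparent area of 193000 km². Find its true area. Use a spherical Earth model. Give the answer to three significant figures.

88400 km²

The Mercator projection is conformal; its linear scale factor is the same in every direction and equals sec φ = 1/cos φ.
Areal scale = k² = sec²φ = 1/cos²(47.4°) = 1/0.6769² = 2.183.
True area = apparent / (areal scale) = 193000 / 2.183 ≈ 88400 km².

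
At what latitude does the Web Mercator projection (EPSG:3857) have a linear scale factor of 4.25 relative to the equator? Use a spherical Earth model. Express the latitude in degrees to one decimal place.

76.4°

Mercator scale is k = sec φ = 1/cos φ.
1/cos φ = 4.25  ⇒  cos φ = 0.2353  ⇒  φ = arccos(0.2353) ≈ 76.4°.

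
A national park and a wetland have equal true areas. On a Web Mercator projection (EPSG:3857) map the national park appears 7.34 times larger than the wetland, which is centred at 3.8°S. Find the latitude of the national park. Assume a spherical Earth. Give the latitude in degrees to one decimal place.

On Mercator, (apparent₁)/(apparent₂) = sec²φ₁ / sec²φ₂ when true areas are equal.
cos²φ₂ / cos²φ₁ = 7.34  ⇒  cos φ₁ = cos 3.8° / √7.34 = 0.9978/2.709 = 0.3683.
φ₁ = arccos(0.3683) ≈ 68.4°.

68.4°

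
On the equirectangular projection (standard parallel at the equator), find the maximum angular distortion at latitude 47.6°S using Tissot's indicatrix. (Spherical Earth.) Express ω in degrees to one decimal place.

Plate carrée maps x = Rλ, y = Rφ. The meridian scale is h = 1 and the parallel scale is k = 1/cos φ = sec φ.
At 47.6°: h = 1.000, k = 1.483; principal scales a = 1.483, b = 1.000.
sin(ω/2) = (a − b)/(a + b) = 0.4830/2.483 = 0.1945, so ω = 2 arcsin(0.1945) ≈ 22.4°.

22.4°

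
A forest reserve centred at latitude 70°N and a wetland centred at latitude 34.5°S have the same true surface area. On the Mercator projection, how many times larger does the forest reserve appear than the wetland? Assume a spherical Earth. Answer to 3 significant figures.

Mercator areal scale is sec²φ.
At 70°: sec²(70°) = 1/0.3420² = 8.549.
At 34.5°: sec²(34.5°) = 1/0.8241² = 1.472.
Ratio = 8.549/1.472 = cos²(34.5°)/cos²(70°) ≈ 5.81.

5.81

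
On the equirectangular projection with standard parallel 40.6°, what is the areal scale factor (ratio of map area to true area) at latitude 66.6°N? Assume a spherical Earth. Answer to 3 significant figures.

The equidistant cylindrical projection with φ₀ = 40.6° has h = 1 (meridians true) and k = cos φ₀ / cos φ along parallels.
Areal scale = h·k = 1 × cos φ₀ / cos φ; at 66.6°, h = 1.000, k = 1.912, so h·k = 1.912.

1.91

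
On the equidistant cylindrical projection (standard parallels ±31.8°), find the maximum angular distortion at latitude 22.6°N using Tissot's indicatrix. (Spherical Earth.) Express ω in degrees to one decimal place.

With standard parallel φ₀ = 31.8°, the equirectangular projection gives x = Rλ cos φ₀, y = Rφ, so h = 1 and k = cos 31.8° / cos φ.
At 22.6°: h = 1.000, k = 0.9206; principal scales a = 1.000, b = 0.9206.
sin(ω/2) = (a − b)/(a + b) = 0.07942/1.921 = 0.04135, so ω = 2 arcsin(0.04135) ≈ 4.7°.

4.7°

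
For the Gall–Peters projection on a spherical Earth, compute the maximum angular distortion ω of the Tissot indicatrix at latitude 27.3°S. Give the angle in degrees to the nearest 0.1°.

The Gall–Peters projection is cylindrical equal-area with φ₀ = 45°. For cylindrical equal-area with standard parallel φ₀, h = cos φ / cos φ₀ and k = cos φ₀ / cos φ, so h·k = 1.
At 27.3°: h = 1.257, k = 0.7957; principal scales a = 1.257, b = 0.7957.
sin(ω/2) = (a − b)/(a + b) = 0.4610/2.052 = 0.2246, so ω = 2 arcsin(0.2246) ≈ 26.0°.

26.0°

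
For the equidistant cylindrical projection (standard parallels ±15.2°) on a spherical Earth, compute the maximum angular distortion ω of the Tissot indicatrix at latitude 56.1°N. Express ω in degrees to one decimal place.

31.0°

With standard parallel φ₀ = 15.2°, the equirectangular projection gives x = Rλ cos φ₀, y = Rφ, so h = 1 and k = cos 15.2° / cos φ.
At 56.1°: h = 1.000, k = 1.730; principal scales a = 1.730, b = 1.000.
sin(ω/2) = (a − b)/(a + b) = 0.7302/2.730 = 0.2675, so ω = 2 arcsin(0.2675) ≈ 31.0°.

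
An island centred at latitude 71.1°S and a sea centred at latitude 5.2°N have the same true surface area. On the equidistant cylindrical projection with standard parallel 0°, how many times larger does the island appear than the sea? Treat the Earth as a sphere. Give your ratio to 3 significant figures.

For the equirectangular projection with φ₀ = 0 (plate carrée), h = 1 along meridians and k = sec φ along parallels.
Areal scale at 71.1°: h·k = 1.000 × 3.087 = 3.087.
Areal scale at 5.2°: h·k = 1.000 × 1.004 = 1.004.
Ratio = 3.087/1.004 ≈ 3.07.

3.07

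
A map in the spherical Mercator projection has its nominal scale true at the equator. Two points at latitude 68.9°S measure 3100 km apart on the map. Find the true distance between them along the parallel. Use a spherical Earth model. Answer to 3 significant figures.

1120 km

For Mercator, h = k = sec φ (a conformal cylindrical projection has a single point scale, 1/cos φ).
Along the parallel at 68.9°, map distances are exaggerated by k = sec 68.9° = 2.778.
True distance = 3100 / 2.778 = 3100 × cos 68.9° ≈ 1120 km.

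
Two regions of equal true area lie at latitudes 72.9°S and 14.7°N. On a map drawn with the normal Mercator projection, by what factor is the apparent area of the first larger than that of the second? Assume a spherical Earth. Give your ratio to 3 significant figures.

On Mercator, area is exaggerated by sec²φ = 1/cos²φ.
At 72.9°: sec²(72.9°) = 1/0.2940² = 11.57.
At 14.7°: sec²(14.7°) = 1/0.9673² = 1.069.
Ratio = 11.57/1.069 = cos²(14.7°)/cos²(72.9°) ≈ 10.8.

10.8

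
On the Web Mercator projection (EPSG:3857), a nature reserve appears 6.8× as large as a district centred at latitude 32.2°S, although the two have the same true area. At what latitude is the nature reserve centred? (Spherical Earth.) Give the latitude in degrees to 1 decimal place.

71.1°

Mercator areal scale is sec²φ, so apparent-area ratio = sec²φ₁ / sec²φ₂ = cos²φ₂ / cos²φ₁.
cos²φ₂ / cos²φ₁ = 6.8  ⇒  cos φ₁ = cos 32.2° / √6.8 = 0.8462/2.608 = 0.3245.
φ₁ = arccos(0.3245) ≈ 71.1°.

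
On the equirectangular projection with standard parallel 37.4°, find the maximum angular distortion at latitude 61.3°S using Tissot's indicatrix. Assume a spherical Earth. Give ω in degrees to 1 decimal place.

28.5°

In the equirectangular projection with standard parallel φ₀ = 37.4° (x = Rλ cos φ₀, y = Rφ), meridians are true-scale (h = 1) and the parallel scale is k = cos φ₀ / cos φ.
At 61.3°: h = 1.000, k = 1.654; principal scales a = 1.654, b = 1.000.
sin(ω/2) = (a − b)/(a + b) = 0.6543/2.654 = 0.2465, so ω = 2 arcsin(0.2465) ≈ 28.5°.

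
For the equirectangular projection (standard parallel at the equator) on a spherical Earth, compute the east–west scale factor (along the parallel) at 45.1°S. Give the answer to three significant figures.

Plate carrée maps x = Rλ, y = Rφ. The meridian scale is h = 1 and the parallel scale is k = 1/cos φ = sec φ.
k = 1/cos 45.1° = 1/0.7059 = 1.417.

1.42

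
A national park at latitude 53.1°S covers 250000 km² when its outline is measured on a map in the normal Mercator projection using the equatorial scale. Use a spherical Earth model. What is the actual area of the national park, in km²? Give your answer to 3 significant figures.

90100 km²

The Mercator projection is conformal; its linear scale factor is the same in every direction and equals sec φ = 1/cos φ.
Areal scale = k² = sec²φ = 1/cos²(53.1°) = 1/0.6004² = 2.774.
True area = apparent / (areal scale) = 250000 / 2.774 ≈ 90100 km².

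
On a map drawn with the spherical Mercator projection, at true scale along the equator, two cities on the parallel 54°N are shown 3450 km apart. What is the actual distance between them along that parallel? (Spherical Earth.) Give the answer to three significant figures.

2030 km

For Mercator, h = k = sec φ (a conformal cylindrical projection has a single point scale, 1/cos φ).
Along the parallel at 54°, map distances are exaggerated by k = sec 54° = 1.701.
True distance = 3450 / 1.701 = 3450 × cos 54° ≈ 2030 km.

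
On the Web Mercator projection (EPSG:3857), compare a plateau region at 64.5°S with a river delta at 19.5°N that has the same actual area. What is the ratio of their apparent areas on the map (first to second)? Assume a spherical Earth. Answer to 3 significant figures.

4.79

Mercator areal scale is sec²φ.
At 64.5°: sec²(64.5°) = 1/0.4305² = 5.395.
At 19.5°: sec²(19.5°) = 1/0.9426² = 1.125.
Ratio = 5.395/1.125 = cos²(19.5°)/cos²(64.5°) ≈ 4.79.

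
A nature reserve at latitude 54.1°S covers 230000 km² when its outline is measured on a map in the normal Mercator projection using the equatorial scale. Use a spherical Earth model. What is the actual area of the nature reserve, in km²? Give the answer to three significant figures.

For Mercator, h = k = sec φ (a conformal cylindrical projection has a single point scale, 1/cos φ).
Areal scale = k² = sec²φ = 1/cos²(54.1°) = 1/0.5864² = 2.908.
True area = apparent / (areal scale) = 230000 / 2.908 ≈ 79100 km².

79100 km²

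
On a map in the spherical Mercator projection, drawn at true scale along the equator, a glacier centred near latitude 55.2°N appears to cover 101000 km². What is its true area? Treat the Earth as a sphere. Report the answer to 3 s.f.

The Mercator projection is conformal; its linear scale factor is the same in every direction and equals sec φ = 1/cos φ.
Areal scale = k² = sec²φ = 1/cos²(55.2°) = 1/0.5707² = 3.070.
True area = apparent / (areal scale) = 101000 / 3.070 ≈ 32900 km².

32900 km²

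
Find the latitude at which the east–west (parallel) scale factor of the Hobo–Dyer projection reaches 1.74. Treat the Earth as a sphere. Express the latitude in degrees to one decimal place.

Hobo–Dyer is a cylindrical equal-area projection with standard parallels at ±37.5°. A cylindrical equal-area projection with standard parallel φ₀ has meridian scale h = cos φ / cos φ₀ and parallel scale k = cos φ₀ / cos φ (so areas are preserved, h·k = 1).
k = cos φ₀ / cos φ = 1.74  ⇒  cos φ = cos 37.5° / 1.74 = 0.4560.
φ = arccos(0.4560) ≈ 62.9°.

62.9°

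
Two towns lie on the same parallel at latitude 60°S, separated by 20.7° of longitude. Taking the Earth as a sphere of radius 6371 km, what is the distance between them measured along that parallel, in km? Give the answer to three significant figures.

Arc length along a parallel = R cos φ · Δλ (with Δλ in radians).
= 6371 × cos 60° × (20.7° × π/180) = 6371 × 0.5000 × 0.3613 ≈ 1150 km.

1150 km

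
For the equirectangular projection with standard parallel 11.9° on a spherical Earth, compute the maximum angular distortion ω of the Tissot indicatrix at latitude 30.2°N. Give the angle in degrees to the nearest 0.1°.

7.1°

In the equirectangular projection with standard parallel φ₀ = 11.9° (x = Rλ cos φ₀, y = Rφ), meridians are true-scale (h = 1) and the parallel scale is k = cos φ₀ / cos φ.
At 30.2°: h = 1.000, k = 1.132; principal scales a = 1.132, b = 1.000.
sin(ω/2) = (a − b)/(a + b) = 0.1322/2.132 = 0.06199, so ω = 2 arcsin(0.06199) ≈ 7.1°.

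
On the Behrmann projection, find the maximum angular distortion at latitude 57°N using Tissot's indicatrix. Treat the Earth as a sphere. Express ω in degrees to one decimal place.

The Behrmann projection is cylindrical equal-area with φ₀ = 30°. For cylindrical equal-area with standard parallel φ₀, h = cos φ / cos φ₀ and k = cos φ₀ / cos φ, so h·k = 1.
At 57°: h = 0.6289, k = 1.590; principal scales a = 1.590, b = 0.6289.
sin(ω/2) = (a − b)/(a + b) = 0.9612/2.219 = 0.4332, so ω = 2 arcsin(0.4332) ≈ 51.3°.

51.3°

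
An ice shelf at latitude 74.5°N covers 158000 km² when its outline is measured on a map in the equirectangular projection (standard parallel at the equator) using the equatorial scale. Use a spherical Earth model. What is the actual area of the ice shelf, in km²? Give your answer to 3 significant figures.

In the plate carrée (x = Rλ, y = Rφ), meridians are true-scale (h = 1) and parallels are stretched by k = sec φ.
Areal scale = h·k = 1 × sec φ; at 74.5°, h = 1.000, k = 3.742, so h·k = 3.742.
True area = apparent / (areal scale) = 158000 / 3.742 ≈ 42200 km².

42200 km²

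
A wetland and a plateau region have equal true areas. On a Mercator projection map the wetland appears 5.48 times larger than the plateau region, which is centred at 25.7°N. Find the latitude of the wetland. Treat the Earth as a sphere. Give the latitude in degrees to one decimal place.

On Mercator, (apparent₁)/(apparent₂) = sec²φ₁ / sec²φ₂ when true areas are equal.
cos²φ₂ / cos²φ₁ = 5.48  ⇒  cos φ₁ = cos 25.7° / √5.48 = 0.9011/2.341 = 0.3849.
φ₁ = arccos(0.3849) ≈ 67.4°.

67.4°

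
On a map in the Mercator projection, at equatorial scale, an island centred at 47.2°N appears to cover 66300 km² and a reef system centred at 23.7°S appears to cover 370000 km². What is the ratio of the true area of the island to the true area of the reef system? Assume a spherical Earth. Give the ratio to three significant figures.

On Mercator the areal scale is sec²φ, so true area = apparent × cos²φ.
True area of island: 66300 × cos²(47.2°) = 66300 × 0.4616 = 30610 km².
True area of reef system: 370000 × cos²(23.7°) = 370000 × 0.8384 = 310200 km².
Ratio = 30610 / 310200 ≈ 0.0987.

0.0987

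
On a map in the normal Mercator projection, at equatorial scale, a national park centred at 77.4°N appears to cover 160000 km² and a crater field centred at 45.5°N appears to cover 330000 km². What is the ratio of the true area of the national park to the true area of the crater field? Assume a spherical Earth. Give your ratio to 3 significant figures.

On Mercator the areal scale is sec²φ, so true area = apparent × cos²φ.
True area of national park: 160000 × cos²(77.4°) = 160000 × 0.04759 = 7614 km².
True area of crater field: 330000 × cos²(45.5°) = 330000 × 0.4913 = 162100 km².
Ratio = 7614 / 162100 ≈ 0.0470.

0.0470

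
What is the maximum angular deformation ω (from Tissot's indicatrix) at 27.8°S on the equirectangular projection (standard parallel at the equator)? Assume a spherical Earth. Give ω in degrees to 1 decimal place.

7.0°

Plate carrée maps x = Rλ, y = Rφ. The meridian scale is h = 1 and the parallel scale is k = 1/cos φ = sec φ.
At 27.8°: h = 1.000, k = 1.130; principal scales a = 1.130, b = 1.000.
sin(ω/2) = (a − b)/(a + b) = 0.1305/2.130 = 0.06124, so ω = 2 arcsin(0.06124) ≈ 7.0°.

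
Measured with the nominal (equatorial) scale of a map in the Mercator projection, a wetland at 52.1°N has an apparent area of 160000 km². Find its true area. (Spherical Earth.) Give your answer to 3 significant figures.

For Mercator, h = k = sec φ (a conformal cylindrical projection has a single point scale, 1/cos φ).
Areal scale = k² = sec²φ = 1/cos²(52.1°) = 1/0.6143² = 2.650.
True area = apparent / (areal scale) = 160000 / 2.650 ≈ 60400 km².

60400 km²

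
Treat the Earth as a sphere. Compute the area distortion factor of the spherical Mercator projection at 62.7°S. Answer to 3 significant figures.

The Mercator projection is conformal; its linear scale factor is the same in every direction and equals sec φ = 1/cos φ.
Areal scale = k² = sec²φ = 1/cos²(62.7°) = 1/0.4586² = 4.754.

4.75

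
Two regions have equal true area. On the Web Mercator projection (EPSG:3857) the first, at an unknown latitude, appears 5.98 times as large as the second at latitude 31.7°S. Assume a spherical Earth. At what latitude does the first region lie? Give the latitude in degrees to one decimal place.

On Mercator, (apparent₁)/(apparent₂) = sec²φ₁ / sec²φ₂ when true areas are equal.
cos²φ₂ / cos²φ₁ = 5.98  ⇒  cos φ₁ = cos 31.7° / √5.98 = 0.8508/2.445 = 0.3479.
φ₁ = arccos(0.3479) ≈ 69.6°.

69.6°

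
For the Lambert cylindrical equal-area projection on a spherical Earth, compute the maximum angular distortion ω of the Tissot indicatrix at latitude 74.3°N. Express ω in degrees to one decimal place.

The Lambert cylindrical equal-area projection is the cylindrical equal-area projection with its standard parallel at the equator (φ₀ = 0). For cylindrical equal-area with standard parallel φ₀, h = cos φ / cos φ₀ and k = cos φ₀ / cos φ, so h·k = 1.
At 74.3°: h = 0.2706, k = 3.695; principal scales a = 3.695, b = 0.2706.
sin(ω/2) = (a − b)/(a + b) = 3.425/3.966 = 0.8635, so ω = 2 arcsin(0.8635) ≈ 119.4°.

119.4°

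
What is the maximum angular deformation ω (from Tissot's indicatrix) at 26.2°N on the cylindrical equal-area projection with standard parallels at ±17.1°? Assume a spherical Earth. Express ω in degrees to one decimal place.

For cylindrical equal-area with standard parallel φ₀, h = cos φ / cos φ₀ and k = cos φ₀ / cos φ, so h·k = 1.
At 26.2°: h = 0.9388, k = 1.065; principal scales a = 1.065, b = 0.9388.
sin(ω/2) = (a − b)/(a + b) = 0.1265/2.004 = 0.06311, so ω = 2 arcsin(0.06311) ≈ 7.2°.

7.2°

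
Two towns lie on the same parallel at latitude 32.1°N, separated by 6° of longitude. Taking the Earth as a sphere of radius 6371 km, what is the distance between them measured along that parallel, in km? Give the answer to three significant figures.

565 km

Arc length along a parallel = R cos φ · Δλ (with Δλ in radians).
= 6371 × cos 32.1° × (6° × π/180) = 6371 × 0.8471 × 0.1047 ≈ 565 km.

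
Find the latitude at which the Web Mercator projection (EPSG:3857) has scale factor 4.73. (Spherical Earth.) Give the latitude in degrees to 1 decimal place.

Mercator scale is k = sec φ = 1/cos φ.
1/cos φ = 4.73  ⇒  cos φ = 0.2114  ⇒  φ = arccos(0.2114) ≈ 77.8°.

77.8°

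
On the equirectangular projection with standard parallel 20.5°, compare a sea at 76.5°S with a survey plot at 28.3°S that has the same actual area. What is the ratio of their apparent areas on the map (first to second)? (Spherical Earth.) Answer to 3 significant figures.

In the equirectangular projection with standard parallel φ₀ = 20.5° (x = Rλ cos φ₀, y = Rφ), meridians are true-scale (h = 1) and the parallel scale is k = cos φ₀ / cos φ.
Areal scale at 76.5°: h·k = 1.000 × 4.012 = 4.012.
Areal scale at 28.3°: h·k = 1.000 × 1.064 = 1.064.
Ratio = 4.012/1.064 ≈ 3.77.

3.77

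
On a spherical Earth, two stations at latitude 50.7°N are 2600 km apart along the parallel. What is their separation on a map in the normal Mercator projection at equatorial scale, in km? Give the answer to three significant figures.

For Mercator, h = k = sec φ (a conformal cylindrical projection has a single point scale, 1/cos φ).
Along the parallel, k = sec 50.7° = 1/0.6334 = 1.579.
Map distance = 2600 × 1.579 ≈ 4100 km.

4100 km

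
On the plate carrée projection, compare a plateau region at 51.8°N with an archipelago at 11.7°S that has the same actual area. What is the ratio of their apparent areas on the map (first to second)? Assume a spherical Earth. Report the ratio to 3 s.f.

For the equirectangular projection with φ₀ = 0 (plate carrée), h = 1 along meridians and k = sec φ along parallels.
Areal scale at 51.8°: h·k = 1.000 × 1.617 = 1.617.
Areal scale at 11.7°: h·k = 1.000 × 1.021 = 1.021.
Ratio = 1.617/1.021 ≈ 1.58.

1.58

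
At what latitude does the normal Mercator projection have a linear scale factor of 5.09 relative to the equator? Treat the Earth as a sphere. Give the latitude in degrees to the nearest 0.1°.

78.7°

Mercator scale is k = sec φ = 1/cos φ.
1/cos φ = 5.09  ⇒  cos φ = 0.1965  ⇒  φ = arccos(0.1965) ≈ 78.7°.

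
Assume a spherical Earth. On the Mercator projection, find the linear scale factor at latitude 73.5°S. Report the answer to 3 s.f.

3.52

Mercator is conformal, so the point scale is isotropic: h = k = sec φ = 1/cos φ.
k = 1/cos 73.5° = 1/0.2840 = 3.521.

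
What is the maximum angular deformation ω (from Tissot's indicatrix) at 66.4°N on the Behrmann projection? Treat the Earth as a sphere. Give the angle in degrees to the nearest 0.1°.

Behrmann is a cylindrical equal-area projection with standard parallels at ±30°. For cylindrical equal-area with standard parallel φ₀, h = cos φ / cos φ₀ and k = cos φ₀ / cos φ, so h·k = 1.
At 66.4°: h = 0.4623, k = 2.163; principal scales a = 2.163, b = 0.4623.
sin(ω/2) = (a − b)/(a + b) = 1.701/2.625 = 0.6478, so ω = 2 arcsin(0.6478) ≈ 80.8°.

80.8°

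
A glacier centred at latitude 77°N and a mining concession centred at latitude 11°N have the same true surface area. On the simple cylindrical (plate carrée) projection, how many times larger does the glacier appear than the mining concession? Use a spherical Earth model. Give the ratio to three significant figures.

4.36

For the equirectangular projection with φ₀ = 0 (plate carrée), h = 1 along meridians and k = sec φ along parallels.
Areal scale at 77°: h·k = 1.000 × 4.445 = 4.445.
Areal scale at 11°: h·k = 1.000 × 1.019 = 1.019.
Ratio = 4.445/1.019 ≈ 4.36.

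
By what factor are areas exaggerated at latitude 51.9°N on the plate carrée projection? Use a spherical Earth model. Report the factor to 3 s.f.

In the plate carrée (x = Rλ, y = Rφ), meridians are true-scale (h = 1) and parallels are stretched by k = sec φ.
Areal scale = h·k = 1 × sec φ; at 51.9°, h = 1.000, k = 1.621, so h·k = 1.621.

1.62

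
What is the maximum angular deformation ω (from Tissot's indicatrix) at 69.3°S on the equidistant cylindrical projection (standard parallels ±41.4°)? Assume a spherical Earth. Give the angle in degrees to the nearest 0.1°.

42.1°

The equidistant cylindrical projection with φ₀ = 41.4° has h = 1 (meridians true) and k = cos φ₀ / cos φ along parallels.
At 69.3°: h = 1.000, k = 2.122; principal scales a = 2.122, b = 1.000.
sin(ω/2) = (a − b)/(a + b) = 1.122/3.122 = 0.3594, so ω = 2 arcsin(0.3594) ≈ 42.1°.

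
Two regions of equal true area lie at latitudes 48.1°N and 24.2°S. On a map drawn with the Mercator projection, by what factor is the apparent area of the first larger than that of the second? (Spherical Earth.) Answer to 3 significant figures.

1.87

Mercator areal scale is sec²φ.
At 48.1°: sec²(48.1°) = 1/0.6678² = 2.242.
At 24.2°: sec²(24.2°) = 1/0.9121² = 1.202.
Ratio = 2.242/1.202 = cos²(24.2°)/cos²(48.1°) ≈ 1.87.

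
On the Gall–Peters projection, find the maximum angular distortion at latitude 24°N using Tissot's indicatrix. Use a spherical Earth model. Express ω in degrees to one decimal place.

29.0°

Gall–Peters is a cylindrical equal-area projection with standard parallels at ±45°. A cylindrical equal-area projection with standard parallel φ₀ has meridian scale h = cos φ / cos φ₀ and parallel scale k = cos φ₀ / cos φ (so areas are preserved, h·k = 1).
At 24°: h = 1.292, k = 0.7740; principal scales a = 1.292, b = 0.7740.
sin(ω/2) = (a − b)/(a + b) = 0.5179/2.066 = 0.2507, so ω = 2 arcsin(0.2507) ≈ 29.0°.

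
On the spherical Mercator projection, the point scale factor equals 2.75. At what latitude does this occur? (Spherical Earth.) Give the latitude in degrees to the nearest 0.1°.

68.7°

Mercator scale is k = sec φ = 1/cos φ.
1/cos φ = 2.75  ⇒  cos φ = 0.3636  ⇒  φ = arccos(0.3636) ≈ 68.7°.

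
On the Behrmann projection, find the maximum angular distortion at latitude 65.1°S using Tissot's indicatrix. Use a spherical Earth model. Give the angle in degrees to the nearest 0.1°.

Behrmann is a cylindrical equal-area projection with standard parallels at ±30°. A cylindrical equal-area projection with standard parallel φ₀ has meridian scale h = cos φ / cos φ₀ and parallel scale k = cos φ₀ / cos φ (so areas are preserved, h·k = 1).
At 65.1°: h = 0.4862, k = 2.057; principal scales a = 2.057, b = 0.4862.
sin(ω/2) = (a − b)/(a + b) = 1.571/2.543 = 0.6176, so ω = 2 arcsin(0.6176) ≈ 76.3°.

76.3°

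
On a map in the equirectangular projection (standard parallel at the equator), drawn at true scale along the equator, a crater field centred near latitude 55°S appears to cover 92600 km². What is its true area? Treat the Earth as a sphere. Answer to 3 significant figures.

53100 km²

Plate carrée maps x = Rλ, y = Rφ. The meridian scale is h = 1 and the parallel scale is k = 1/cos φ = sec φ.
Areal scale = h·k = 1 × sec φ; at 55°, h = 1.000, k = 1.743, so h·k = 1.743.
True area = apparent / (areal scale) = 92600 / 1.743 ≈ 53100 km².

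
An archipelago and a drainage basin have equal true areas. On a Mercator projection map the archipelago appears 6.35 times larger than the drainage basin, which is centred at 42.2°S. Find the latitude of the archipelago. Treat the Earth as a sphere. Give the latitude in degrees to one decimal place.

72.9°

For equal true areas on Mercator, apparent areas scale as sec²φ, so the ratio is cos²φ₂ / cos²φ₁.
cos²φ₂ / cos²φ₁ = 6.35  ⇒  cos φ₁ = cos 42.2° / √6.35 = 0.7408/2.520 = 0.2940.
φ₁ = arccos(0.2940) ≈ 72.9°.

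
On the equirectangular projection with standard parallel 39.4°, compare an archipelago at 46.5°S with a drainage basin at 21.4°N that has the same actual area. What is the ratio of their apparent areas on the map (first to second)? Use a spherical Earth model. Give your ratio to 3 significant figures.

In the equirectangular projection with standard parallel φ₀ = 39.4° (x = Rλ cos φ₀, y = Rφ), meridians are true-scale (h = 1) and the parallel scale is k = cos φ₀ / cos φ.
Areal scale at 46.5°: h·k = 1.000 × 1.123 = 1.123.
Areal scale at 21.4°: h·k = 1.000 × 0.8300 = 0.8300.
Ratio = 1.123/0.8300 ≈ 1.35.

1.35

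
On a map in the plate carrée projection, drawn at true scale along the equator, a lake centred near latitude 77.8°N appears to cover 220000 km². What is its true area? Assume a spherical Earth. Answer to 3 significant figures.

46500 km²

For the equirectangular projection with φ₀ = 0 (plate carrée), h = 1 along meridians and k = sec φ along parallels.
Areal scale = h·k = 1 × sec φ; at 77.8°, h = 1.000, k = 4.732, so h·k = 4.732.
True area = apparent / (areal scale) = 220000 / 4.732 ≈ 46500 km².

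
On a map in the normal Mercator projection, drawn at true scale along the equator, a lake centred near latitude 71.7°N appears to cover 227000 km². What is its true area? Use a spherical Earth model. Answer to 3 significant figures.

22400 km²

Mercator is conformal, so the point scale is isotropic: h = k = sec φ = 1/cos φ.
Areal scale = k² = sec²φ = 1/cos²(71.7°) = 1/0.3140² = 10.14.
True area = apparent / (areal scale) = 227000 / 10.14 ≈ 22400 km².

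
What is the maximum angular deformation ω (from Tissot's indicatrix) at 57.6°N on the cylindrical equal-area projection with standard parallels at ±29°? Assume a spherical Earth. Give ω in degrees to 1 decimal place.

For cylindrical equal-area with standard parallel φ₀, h = cos φ / cos φ₀ and k = cos φ₀ / cos φ, so h·k = 1.
At 57.6°: h = 0.6126, k = 1.632; principal scales a = 1.632, b = 0.6126.
sin(ω/2) = (a − b)/(a + b) = 1.020/2.245 = 0.4542, so ω = 2 arcsin(0.4542) ≈ 54.0°.

54.0°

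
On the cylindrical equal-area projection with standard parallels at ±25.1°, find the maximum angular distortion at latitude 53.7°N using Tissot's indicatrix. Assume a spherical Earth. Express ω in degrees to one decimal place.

For cylindrical equal-area with standard parallel φ₀, h = cos φ / cos φ₀ and k = cos φ₀ / cos φ, so h·k = 1.
At 53.7°: h = 0.6537, k = 1.530; principal scales a = 1.530, b = 0.6537.
sin(ω/2) = (a − b)/(a + b) = 0.8759/2.183 = 0.4012, so ω = 2 arcsin(0.4012) ≈ 47.3°.

47.3°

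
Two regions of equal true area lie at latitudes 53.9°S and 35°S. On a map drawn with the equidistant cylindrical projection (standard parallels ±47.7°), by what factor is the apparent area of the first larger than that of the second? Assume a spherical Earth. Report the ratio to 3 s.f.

In the equirectangular projection with standard parallel φ₀ = 47.7° (x = Rλ cos φ₀, y = Rφ), meridians are true-scale (h = 1) and the parallel scale is k = cos φ₀ / cos φ.
Areal scale at 53.9°: h·k = 1.000 × 1.142 = 1.142.
Areal scale at 35°: h·k = 1.000 × 0.8216 = 0.8216.
Ratio = 1.142/0.8216 ≈ 1.39.

1.39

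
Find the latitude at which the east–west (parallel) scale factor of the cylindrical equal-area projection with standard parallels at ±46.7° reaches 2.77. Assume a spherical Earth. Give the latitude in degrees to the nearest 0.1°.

For cylindrical equal-area with standard parallel φ₀, h = cos φ / cos φ₀ and k = cos φ₀ / cos φ, so h·k = 1.
k = cos φ₀ / cos φ = 2.77  ⇒  cos φ = cos 46.7° / 2.77 = 0.2476.
φ = arccos(0.2476) ≈ 75.7°.

75.7°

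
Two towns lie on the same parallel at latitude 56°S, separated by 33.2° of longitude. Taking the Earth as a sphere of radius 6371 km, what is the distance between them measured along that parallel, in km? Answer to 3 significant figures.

Arc length along a parallel = R cos φ · Δλ (with Δλ in radians).
= 6371 × cos 56° × (33.2° × π/180) = 6371 × 0.5592 × 0.5794 ≈ 2060 km.

2060 km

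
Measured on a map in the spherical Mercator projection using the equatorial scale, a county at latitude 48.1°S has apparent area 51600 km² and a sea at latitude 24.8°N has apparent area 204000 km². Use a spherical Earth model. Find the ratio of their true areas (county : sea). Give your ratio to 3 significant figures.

0.137

On Mercator the areal scale is sec²φ, so true area = apparent × cos²φ.
True area of county: 51600 × cos²(48.1°) = 51600 × 0.4460 = 23010 km².
True area of sea: 204000 × cos²(24.8°) = 204000 × 0.8241 = 168100 km².
Ratio = 23010 / 168100 ≈ 0.137.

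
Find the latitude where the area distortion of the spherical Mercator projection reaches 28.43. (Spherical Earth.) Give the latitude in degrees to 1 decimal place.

79.2°

Mercator areal scale is sec²φ.
sec²φ = 28.43  ⇒  cos²φ = 0.03517  ⇒  cos φ = 0.1875.
φ = arccos(0.1875) ≈ 79.2°.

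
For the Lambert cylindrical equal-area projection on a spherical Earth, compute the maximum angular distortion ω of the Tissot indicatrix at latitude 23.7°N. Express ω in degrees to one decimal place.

10.1°

The Lambert cylindrical equal-area projection is the cylindrical equal-area projection with its standard parallel at the equator (φ₀ = 0). Cylindrical equal-area (φ₀ = 0°): h = cos φ / cos 0° along meridians, k = cos 0° / cos φ along parallels; h·k = 1.
At 23.7°: h = 0.9157, k = 1.092; principal scales a = 1.092, b = 0.9157.
sin(ω/2) = (a − b)/(a + b) = 0.1764/2.008 = 0.08788, so ω = 2 arcsin(0.08788) ≈ 10.1°.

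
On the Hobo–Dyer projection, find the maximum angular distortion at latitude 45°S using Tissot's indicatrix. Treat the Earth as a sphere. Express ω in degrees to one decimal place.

Hobo–Dyer is a cylindrical equal-area projection with standard parallels at ±37.5°. Cylindrical equal-area (φ₀ = 37.5°): h = cos φ / cos 37.5° along meridians, k = cos 37.5° / cos φ along parallels; h·k = 1.
At 45°: h = 0.8913, k = 1.122; principal scales a = 1.122, b = 0.8913.
sin(ω/2) = (a − b)/(a + b) = 0.2307/2.013 = 0.1146, so ω = 2 arcsin(0.1146) ≈ 13.2°.

13.2°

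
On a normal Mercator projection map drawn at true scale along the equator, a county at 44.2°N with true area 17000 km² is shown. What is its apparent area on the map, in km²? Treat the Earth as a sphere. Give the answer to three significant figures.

33100 km²

For Mercator, h = k = sec φ (a conformal cylindrical projection has a single point scale, 1/cos φ).
Areal scale = k² = sec²φ = 1/cos²(44.2°) = 1/0.7169² = 1.946.
Apparent area = 17000 × 1.946 ≈ 33100 km².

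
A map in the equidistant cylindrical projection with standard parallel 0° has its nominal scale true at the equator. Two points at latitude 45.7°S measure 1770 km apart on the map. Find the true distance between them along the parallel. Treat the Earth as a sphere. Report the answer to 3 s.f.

For the equirectangular projection with φ₀ = 0 (plate carrée), h = 1 along meridians and k = sec φ along parallels.
Along the parallel at 45.7°, map distances are exaggerated by k = sec 45.7° = 1.432.
True distance = 1770 / 1.432 = 1770 × cos 45.7° ≈ 1240 km.

1240 km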